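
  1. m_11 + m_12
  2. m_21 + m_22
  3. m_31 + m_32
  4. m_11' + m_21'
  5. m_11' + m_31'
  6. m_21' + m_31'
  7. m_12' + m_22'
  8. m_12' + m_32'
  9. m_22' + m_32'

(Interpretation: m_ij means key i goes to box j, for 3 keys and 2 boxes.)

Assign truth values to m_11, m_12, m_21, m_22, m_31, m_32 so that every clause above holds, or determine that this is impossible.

Branch on m_11: set m_11 = 1.
Unit clause (m_21') forces m_21 = 0.
Unit clause (m_22) forces m_22 = 1.
Unit clause (m_31') forces m_31 = 0.
Unit clause (m_32) forces m_32 = 1.
Now (m_32') is unsatisfied and unit — conflict.
Undo m_11 and try m_11 = 0.
Unit clause (m_12) forces m_12 = 1.
Unit clause (m_22') forces m_22 = 0.
Unit clause (m_21) forces m_21 = 1.
Unit clause (m_31') forces m_31 = 0.
Unit clause (m_32) forces m_32 = 1.
Now (m_32') is unsatisfied and unit — conflict.
Neither m_11 = 1 nor m_11 = 0 works.

UNSATISFIABLE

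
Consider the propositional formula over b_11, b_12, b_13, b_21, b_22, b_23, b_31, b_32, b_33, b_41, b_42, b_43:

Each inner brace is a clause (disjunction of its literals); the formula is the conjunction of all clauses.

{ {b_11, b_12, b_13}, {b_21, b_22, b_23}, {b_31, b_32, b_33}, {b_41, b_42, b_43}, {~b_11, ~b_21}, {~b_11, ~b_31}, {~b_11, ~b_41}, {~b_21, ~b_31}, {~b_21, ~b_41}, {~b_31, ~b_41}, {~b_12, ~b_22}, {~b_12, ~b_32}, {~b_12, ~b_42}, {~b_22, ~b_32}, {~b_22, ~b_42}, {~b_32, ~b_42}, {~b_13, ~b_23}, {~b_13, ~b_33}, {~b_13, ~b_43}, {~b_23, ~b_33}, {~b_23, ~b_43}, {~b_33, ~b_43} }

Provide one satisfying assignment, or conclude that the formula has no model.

UNSATISFIABLE

Suppose b_11 = 0.
Suppose b_12 = 1.
(~b_22) alone gives b_22 = 0.
(~b_32) alone gives b_32 = 0.
(~b_42) alone gives b_42 = 0.
Suppose b_21 = 1.
(~b_31) alone gives b_31 = 0.
(b_33) alone gives b_33 = 1.
(~b_41) alone gives b_41 = 0.
(b_43) alone gives b_43 = 1.
But (~b_43) is also a unit clause — contradiction.
That branch fails; take b_21 = 0 instead.
(b_23) alone gives b_23 = 1.
(~b_13) alone gives b_13 = 0.
(~b_33) alone gives b_33 = 0.
(b_31) alone gives b_31 = 1.
(~b_41) alone gives b_41 = 0.
(b_43) alone gives b_43 = 1.
But (~b_43) is also a unit clause — contradiction.
Either choice for b_21 ends in contradiction.
That branch fails; take b_12 = 0 instead.
(b_13) alone gives b_13 = 1.
(~b_23) alone gives b_23 = 0.
(~b_33) alone gives b_33 = 0.
(~b_43) alone gives b_43 = 0.
Suppose b_21 = 1.
(~b_31) alone gives b_31 = 0.
(b_32) alone gives b_32 = 1.
(~b_41) alone gives b_41 = 0.
(b_42) alone gives b_42 = 1.
But (~b_42) is also a unit clause — contradiction.
That branch fails; take b_21 = 0 instead.
(b_22) alone gives b_22 = 1.
(~b_32) alone gives b_32 = 0.
(b_31) alone gives b_31 = 1.
(~b_41) alone gives b_41 = 0.
(b_42) alone gives b_42 = 1.
But (~b_42) is also a unit clause — contradiction.
Either choice for b_21 ends in contradiction.
Either choice for b_12 ends in contradiction.
That branch fails; take b_11 = 1 instead.
(~b_21) alone gives b_21 = 0.
(~b_31) alone gives b_31 = 0.
(~b_41) alone gives b_41 = 0.
Suppose b_22 = 1.
(~b_12) alone gives b_12 = 0.
(~b_32) alone gives b_32 = 0.
(b_33) alone gives b_33 = 1.
(~b_42) alone gives b_42 = 0.
(b_43) alone gives b_43 = 1.
But (~b_43) is also a unit clause — contradiction.
That branch fails; take b_22 = 0 instead.
(b_23) alone gives b_23 = 1.
(~b_13) alone gives b_13 = 0.
(~b_33) alone gives b_33 = 0.
(b_32) alone gives b_32 = 1.
(~b_12) alone gives b_12 = 0.
(~b_42) alone gives b_42 = 0.
(b_43) alone gives b_43 = 1.
But (~b_43) is also a unit clause — contradiction.
Either choice for b_22 ends in contradiction.
Either choice for b_11 ends in contradiction.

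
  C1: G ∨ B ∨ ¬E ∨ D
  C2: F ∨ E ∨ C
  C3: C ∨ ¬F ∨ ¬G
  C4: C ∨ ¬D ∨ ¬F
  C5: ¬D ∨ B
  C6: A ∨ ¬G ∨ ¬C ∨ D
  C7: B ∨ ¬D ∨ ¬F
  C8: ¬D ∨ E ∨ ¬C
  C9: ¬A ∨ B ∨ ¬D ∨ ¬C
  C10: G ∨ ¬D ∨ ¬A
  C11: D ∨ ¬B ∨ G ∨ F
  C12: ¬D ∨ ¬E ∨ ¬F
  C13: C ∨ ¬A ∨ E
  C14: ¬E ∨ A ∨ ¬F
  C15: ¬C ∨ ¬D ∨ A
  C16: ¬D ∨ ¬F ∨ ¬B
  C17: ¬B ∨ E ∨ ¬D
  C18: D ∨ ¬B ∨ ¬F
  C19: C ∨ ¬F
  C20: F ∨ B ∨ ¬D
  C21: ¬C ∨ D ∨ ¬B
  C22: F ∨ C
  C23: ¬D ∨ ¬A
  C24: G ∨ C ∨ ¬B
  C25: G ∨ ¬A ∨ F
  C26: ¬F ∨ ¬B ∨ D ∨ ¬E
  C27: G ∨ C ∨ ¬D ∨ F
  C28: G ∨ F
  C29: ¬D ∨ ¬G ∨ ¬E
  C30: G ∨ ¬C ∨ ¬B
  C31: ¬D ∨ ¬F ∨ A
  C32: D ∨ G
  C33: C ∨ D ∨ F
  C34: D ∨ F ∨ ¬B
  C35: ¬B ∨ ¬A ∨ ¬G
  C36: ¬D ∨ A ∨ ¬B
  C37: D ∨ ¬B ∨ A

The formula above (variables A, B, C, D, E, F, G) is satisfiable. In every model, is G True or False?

Suppose G = False.
(F) alone gives F = True.
(C) alone gives C = True.
(¬B) alone gives B = False.
(¬D) alone gives D = False.
That conflicts with the unit clause (D).
So every satisfying assignment has G = True.

True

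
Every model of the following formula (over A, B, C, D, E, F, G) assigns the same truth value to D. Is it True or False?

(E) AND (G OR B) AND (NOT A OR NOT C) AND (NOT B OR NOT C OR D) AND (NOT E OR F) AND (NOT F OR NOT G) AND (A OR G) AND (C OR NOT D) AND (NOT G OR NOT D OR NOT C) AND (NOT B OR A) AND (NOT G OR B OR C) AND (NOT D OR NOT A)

Suppose D = true.
(E) alone gives E = true.
(F) alone gives F = true.
(NOT G) alone gives G = false.
(B) alone gives B = true.
(A) alone gives A = true.
Now (NOT A) is unsatisfied and unit — conflict.
So every satisfying assignment has D = False.

False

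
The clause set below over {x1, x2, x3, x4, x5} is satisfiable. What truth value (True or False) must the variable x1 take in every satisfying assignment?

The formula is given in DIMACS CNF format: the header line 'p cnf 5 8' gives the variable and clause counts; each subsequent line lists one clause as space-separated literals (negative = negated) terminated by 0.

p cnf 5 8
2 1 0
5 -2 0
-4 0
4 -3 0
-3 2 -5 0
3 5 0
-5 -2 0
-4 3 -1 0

True

Suppose x1 = False.
Unit clause (x2) forces x2 = True.
Unit clause (x5) forces x5 = True.
Now (¬x5) is unsatisfied and unit — conflict.
So every satisfying assignment has x1 = True.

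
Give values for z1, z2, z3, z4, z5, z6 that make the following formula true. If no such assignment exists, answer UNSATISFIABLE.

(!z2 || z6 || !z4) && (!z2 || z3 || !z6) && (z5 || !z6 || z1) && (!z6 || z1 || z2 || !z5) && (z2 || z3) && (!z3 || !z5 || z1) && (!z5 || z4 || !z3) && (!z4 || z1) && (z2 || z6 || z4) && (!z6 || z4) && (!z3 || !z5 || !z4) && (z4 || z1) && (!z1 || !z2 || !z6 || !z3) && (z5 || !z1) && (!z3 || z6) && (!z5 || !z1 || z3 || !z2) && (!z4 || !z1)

Branch on z2: set z2 = true.
Branch on z6: set z6 = true.
The clause (z3) is unit, so z3 = true.
The clause (z4) is unit, so z4 = true.
The clause (z1) is unit, so z1 = true.
But (!z1) is also a unit clause — contradiction.
Backtrack on z6: now try z6 = false.
The clause (!z4) is unit, so z4 = false.
The clause (z1) is unit, so z1 = true.
The clause (z5) is unit, so z5 = true.
The clause (!z3) is unit, so z3 = false.
But (z3) is also a unit clause — contradiction.
Either choice for z6 ends in contradiction.
Backtrack on z2: now try z2 = false.
The clause (z3) is unit, so z3 = true.
The clause (z6) is unit, so z6 = true.
The clause (z4) is unit, so z4 = true.
The clause (z1) is unit, so z1 = true.
But (!z1) is also a unit clause — contradiction.
Either choice for z2 ends in contradiction.

UNSATISFIABLE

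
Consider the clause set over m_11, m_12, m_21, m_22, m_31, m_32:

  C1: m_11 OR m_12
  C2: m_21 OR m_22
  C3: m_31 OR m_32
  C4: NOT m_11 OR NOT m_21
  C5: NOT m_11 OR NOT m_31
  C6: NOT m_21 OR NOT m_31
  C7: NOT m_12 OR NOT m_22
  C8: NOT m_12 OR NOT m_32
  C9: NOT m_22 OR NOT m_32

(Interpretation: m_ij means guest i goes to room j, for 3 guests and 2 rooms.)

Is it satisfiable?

Branch on m_11: set m_11 = true.
From the singleton clause (NOT m_21), m_21 = false.
From the singleton clause (m_22), m_22 = true.
From the singleton clause (NOT m_31), m_31 = false.
From the singleton clause (m_32), m_32 = true.
Now (NOT m_32) is unsatisfied and unit — conflict.
Undo m_11 and try m_11 = false.
From the singleton clause (m_12), m_12 = true.
From the singleton clause (NOT m_22), m_22 = false.
From the singleton clause (m_21), m_21 = true.
From the singleton clause (NOT m_31), m_31 = false.
From the singleton clause (m_32), m_32 = true.
Now (NOT m_32) is unsatisfied and unit — conflict.
Either choice for m_11 ends in contradiction.
No assignment satisfies every clause.

No, unsatisfiable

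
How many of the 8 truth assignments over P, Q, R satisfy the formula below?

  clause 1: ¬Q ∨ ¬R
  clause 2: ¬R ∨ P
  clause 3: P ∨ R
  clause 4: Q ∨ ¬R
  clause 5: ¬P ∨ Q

There are 2^3 = 8 truth assignments over (P, Q, R).
Check each against the 5 clauses (columns in the order P, Q, R):
  F F F  ✗ fails (P ∨ R)
  F F T  ✗ fails (¬R ∨ P)
  F T F  ✗ fails (P ∨ R)
  F T T  ✗ fails (¬Q ∨ ¬R)
  T F F  ✗ fails (¬P ∨ Q)
  T F T  ✗ fails (Q ∨ ¬R)
  T T F  ✓ satisfies all
  T T T  ✗ fails (¬Q ∨ ¬R)
1 of the 8 rows is a model.

1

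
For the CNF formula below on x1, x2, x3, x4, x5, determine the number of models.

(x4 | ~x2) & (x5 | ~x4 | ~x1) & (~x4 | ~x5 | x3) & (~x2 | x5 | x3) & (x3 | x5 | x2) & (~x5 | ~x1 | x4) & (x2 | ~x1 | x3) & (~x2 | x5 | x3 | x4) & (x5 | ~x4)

8

There are 2^5 = 32 truth assignments over (x1, x2, x3, x4, x5).
Split on x3. With x3 = 1, the clauses containing x3 are satisfied and ~x3 drops from the rest; 7 of the 2^4 = 16 assignments to the other variables satisfy what remains.
With x3 = 0, by the same count on the reduced clause set, 1 assignment works.
Total: 7 + 1 = 8.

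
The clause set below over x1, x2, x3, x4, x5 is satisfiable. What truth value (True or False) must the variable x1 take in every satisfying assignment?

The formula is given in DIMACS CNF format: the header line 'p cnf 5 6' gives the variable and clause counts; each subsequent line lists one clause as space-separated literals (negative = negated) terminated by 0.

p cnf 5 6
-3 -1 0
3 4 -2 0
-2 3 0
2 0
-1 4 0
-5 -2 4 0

Suppose x1 = True.
(¬x3) alone gives x3 = False.
(¬x2) alone gives x2 = False.
But (x2) is also a unit clause — contradiction.
So every satisfying assignment has x1 = False.

False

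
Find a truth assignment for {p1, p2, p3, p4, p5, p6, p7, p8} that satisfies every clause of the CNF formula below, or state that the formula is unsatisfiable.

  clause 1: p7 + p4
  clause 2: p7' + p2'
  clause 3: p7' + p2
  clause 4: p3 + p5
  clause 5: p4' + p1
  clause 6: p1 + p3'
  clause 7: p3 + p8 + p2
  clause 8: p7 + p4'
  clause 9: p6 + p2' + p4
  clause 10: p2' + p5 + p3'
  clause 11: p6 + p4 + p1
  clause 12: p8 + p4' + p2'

UNSATISFIABLE

Branch on p7: set p7 = 1.
From the singleton clause (p2'), p2 = 0.
That conflicts with the unit clause (p2).
So p7 must be the other value — set p7 = 0.
From the singleton clause (p4), p4 = 1.
That conflicts with the unit clause (p4').
Both values of p7 lead to a conflict.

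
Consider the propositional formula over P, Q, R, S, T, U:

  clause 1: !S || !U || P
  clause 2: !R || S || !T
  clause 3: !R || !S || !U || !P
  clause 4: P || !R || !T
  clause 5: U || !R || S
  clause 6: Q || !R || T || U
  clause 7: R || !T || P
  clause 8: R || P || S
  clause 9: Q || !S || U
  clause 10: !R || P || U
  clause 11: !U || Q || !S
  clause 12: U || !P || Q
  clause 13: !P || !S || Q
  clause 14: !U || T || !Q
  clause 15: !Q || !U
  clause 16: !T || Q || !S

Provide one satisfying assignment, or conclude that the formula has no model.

Branch on Q: set Q = true.
From the singleton clause (!U), U = false.
Branch on R: set R = true.
From the singleton clause (S), S = true.
From the singleton clause (P), P = true.
All clauses hold; T can take either value.

P: true,  Q: true,  R: true,  S: true,  T: false,  U: false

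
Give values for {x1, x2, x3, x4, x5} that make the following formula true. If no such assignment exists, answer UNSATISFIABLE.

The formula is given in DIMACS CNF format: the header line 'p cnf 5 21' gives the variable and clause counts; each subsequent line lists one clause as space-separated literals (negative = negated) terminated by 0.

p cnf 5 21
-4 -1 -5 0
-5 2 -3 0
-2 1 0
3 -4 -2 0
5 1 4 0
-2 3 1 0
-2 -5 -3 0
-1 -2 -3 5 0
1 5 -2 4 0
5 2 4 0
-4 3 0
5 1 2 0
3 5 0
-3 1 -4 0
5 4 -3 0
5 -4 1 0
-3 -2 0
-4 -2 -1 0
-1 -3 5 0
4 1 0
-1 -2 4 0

x1 ↦ True,  x2 ↦ False,  x3 ↦ False,  x4 ↦ False,  x5 ↦ True

Case x2 = False:
Case x5 = True:
Unit clause (¬x3) forces x3 = False.
Unit clause (¬x4) forces x4 = False.
Unit clause (x1) forces x1 = True.
All clauses are satisfied.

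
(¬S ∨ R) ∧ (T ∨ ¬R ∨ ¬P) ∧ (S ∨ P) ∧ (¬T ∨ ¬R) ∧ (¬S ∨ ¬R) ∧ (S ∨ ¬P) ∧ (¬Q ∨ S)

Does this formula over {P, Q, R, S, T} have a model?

No

Suppose S = False.
From the singleton clause (P), P = True.
Now (¬P) is unsatisfied and unit — conflict.
So S must be the other value — set S = True.
From the singleton clause (R), R = True.
Now (¬R) is unsatisfied and unit — conflict.
Either choice for S ends in contradiction.
No assignment satisfies every clause.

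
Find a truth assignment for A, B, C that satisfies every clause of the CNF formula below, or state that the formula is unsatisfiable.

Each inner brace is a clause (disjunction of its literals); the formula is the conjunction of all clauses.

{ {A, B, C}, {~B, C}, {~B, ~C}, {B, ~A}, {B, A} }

Branch on B: set B = 0.
(~A) alone gives A = 0.
But (A) is also a unit clause — contradiction.
Undo B and try B = 1.
(C) alone gives C = 1.
But (~C) is also a unit clause — contradiction.
Both values of B lead to a conflict.

UNSATISFIABLE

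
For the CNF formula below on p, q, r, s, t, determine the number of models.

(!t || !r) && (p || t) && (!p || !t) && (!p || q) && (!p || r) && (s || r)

There are 2^5 = 32 truth assignments over (p, q, r, s, t).
Split on q. With q = true, the clauses containing q are satisfied and !q drops from the rest; 3 of the 2^4 = 16 assignments to the other variables satisfy what remains.
With q = false, by the same count on the reduced clause set, 1 assignment works.
(One model: p=F, q=F, r=F, s=T, t=T.)
Total: 3 + 1 = 4.

4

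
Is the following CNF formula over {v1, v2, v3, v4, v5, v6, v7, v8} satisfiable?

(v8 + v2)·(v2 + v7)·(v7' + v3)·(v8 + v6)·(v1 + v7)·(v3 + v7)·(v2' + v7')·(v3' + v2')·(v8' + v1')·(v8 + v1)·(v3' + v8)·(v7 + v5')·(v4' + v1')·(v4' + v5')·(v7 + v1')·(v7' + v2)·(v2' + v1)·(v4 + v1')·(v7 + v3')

Unsatisfiable

Branch on v8: set v8 = 1.
(v1') alone gives v1 = 0.
(v7) alone gives v7 = 1.
(v3) alone gives v3 = 1.
(v2') alone gives v2 = 0.
Now (v2) is unsatisfied and unit — conflict.
Undo v8 and try v8 = 0.
(v2) alone gives v2 = 1.
(v6) alone gives v6 = 1.
(v7') alone gives v7 = 0.
(v1) alone gives v1 = 1.
Now (v1') is unsatisfied and unit — conflict.
Neither v8 = 1 nor v8 = 0 works.
No assignment satisfies every clause.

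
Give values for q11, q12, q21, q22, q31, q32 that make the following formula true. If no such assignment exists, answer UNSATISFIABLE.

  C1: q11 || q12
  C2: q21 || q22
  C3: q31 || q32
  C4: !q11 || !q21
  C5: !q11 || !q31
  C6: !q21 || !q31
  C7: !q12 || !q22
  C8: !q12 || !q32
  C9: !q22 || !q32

Try q11 = true.
(!q21) alone gives q21 = false.
(q22) alone gives q22 = true.
(!q31) alone gives q31 = false.
(q32) alone gives q32 = true.
But (!q32) is also a unit clause — contradiction.
Backtrack on q11: now try q11 = false.
(q12) alone gives q12 = true.
(!q22) alone gives q22 = false.
(q21) alone gives q21 = true.
(!q31) alone gives q31 = false.
(q32) alone gives q32 = true.
But (!q32) is also a unit clause — contradiction.
Neither q11 = true nor q11 = false works.

UNSATISFIABLE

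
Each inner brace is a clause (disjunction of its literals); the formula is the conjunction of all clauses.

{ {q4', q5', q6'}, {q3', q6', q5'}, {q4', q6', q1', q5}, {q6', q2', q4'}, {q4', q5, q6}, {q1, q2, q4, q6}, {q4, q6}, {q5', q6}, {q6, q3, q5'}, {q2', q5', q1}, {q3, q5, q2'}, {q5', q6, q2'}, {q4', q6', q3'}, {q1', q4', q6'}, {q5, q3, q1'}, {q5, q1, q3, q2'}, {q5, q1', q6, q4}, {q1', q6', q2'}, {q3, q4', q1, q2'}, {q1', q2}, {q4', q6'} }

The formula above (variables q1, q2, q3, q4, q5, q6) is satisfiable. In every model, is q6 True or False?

Suppose q6 = 0.
Unit clause (q4) forces q4 = 1.
Unit clause (q5) forces q5 = 1.
Now (q5') is unsatisfied and unit — conflict.
So every satisfying assignment has q6 = True.

True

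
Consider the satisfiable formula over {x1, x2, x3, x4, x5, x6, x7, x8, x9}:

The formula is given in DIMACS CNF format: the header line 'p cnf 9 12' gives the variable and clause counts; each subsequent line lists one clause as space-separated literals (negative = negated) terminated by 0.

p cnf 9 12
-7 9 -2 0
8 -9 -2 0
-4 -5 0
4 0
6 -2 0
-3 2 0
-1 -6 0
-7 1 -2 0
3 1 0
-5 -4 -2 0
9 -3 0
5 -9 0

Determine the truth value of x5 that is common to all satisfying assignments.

False

Suppose x5 = True.
Unit clause (¬x4) forces x4 = False.
Now (x4) is unsatisfied and unit — conflict.
So every satisfying assignment has x5 = False.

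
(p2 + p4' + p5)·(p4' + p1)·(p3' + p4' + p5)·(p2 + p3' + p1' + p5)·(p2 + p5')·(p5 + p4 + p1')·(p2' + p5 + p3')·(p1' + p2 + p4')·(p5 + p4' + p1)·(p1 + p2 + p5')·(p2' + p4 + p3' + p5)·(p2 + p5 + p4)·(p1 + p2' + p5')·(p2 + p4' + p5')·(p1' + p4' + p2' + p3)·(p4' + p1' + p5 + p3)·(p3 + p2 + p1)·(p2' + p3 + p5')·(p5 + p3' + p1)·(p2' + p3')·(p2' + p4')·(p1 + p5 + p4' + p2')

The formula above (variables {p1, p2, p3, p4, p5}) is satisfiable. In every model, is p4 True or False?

False

Suppose p4 = 1.
(p1) alone gives p1 = 1.
(p2) alone gives p2 = 1.
But (p2') is also a unit clause — contradiction.
So every satisfying assignment has p4 = False.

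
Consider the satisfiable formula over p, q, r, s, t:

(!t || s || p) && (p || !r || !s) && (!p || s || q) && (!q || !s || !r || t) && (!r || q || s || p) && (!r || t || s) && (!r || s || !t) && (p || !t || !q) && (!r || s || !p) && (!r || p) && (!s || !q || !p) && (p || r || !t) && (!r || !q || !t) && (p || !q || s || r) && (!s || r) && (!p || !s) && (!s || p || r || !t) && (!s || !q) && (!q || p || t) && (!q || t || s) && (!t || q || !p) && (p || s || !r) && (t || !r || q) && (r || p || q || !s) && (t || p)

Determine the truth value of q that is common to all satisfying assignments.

Suppose q = false.
Try p = false.
(!r) alone gives r = false.
(!t) alone gives t = false.
Now (t) is unsatisfied and unit — conflict.
That branch fails; take p = true instead.
(s) alone gives s = true.
Now (!s) is unsatisfied and unit — conflict.
Both values of p lead to a conflict.
So every satisfying assignment has q = True.

True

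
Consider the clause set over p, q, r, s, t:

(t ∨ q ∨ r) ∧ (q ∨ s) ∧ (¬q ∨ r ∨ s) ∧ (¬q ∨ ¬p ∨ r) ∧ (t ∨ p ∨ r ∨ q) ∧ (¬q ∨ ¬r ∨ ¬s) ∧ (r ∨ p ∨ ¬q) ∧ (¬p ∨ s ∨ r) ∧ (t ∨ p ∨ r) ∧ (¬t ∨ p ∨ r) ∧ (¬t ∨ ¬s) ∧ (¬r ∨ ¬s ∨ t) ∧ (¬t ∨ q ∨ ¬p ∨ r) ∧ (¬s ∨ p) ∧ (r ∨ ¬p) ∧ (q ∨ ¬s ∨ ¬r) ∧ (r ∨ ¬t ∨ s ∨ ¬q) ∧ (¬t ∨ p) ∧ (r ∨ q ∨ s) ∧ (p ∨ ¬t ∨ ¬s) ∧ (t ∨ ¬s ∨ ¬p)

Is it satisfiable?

Suppose q = True.
Suppose r = True.
The clause (¬s) is unit, so s = False.
Suppose t = True.
The clause (p) is unit, so p = True.
Every clause now holds.
A satisfying assignment: p=True,  q=True,  r=True,  s=False,  t=True.

Yes, satisfiable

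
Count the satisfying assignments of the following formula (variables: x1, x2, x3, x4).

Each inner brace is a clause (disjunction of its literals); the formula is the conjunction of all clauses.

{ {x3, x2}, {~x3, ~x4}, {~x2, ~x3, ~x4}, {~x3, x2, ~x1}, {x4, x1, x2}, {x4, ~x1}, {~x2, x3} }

There are 2^4 = 16 truth assignments over (x1, x2, x3, x4).
Split on x1. With x1 = 1, the clauses containing x1 are satisfied and ~x1 drops from the rest; 0 of the 2^3 = 8 assignments to the other variables satisfy what remains.
With x1 = 0, by the same count on the reduced clause set, 1 assignment works.
(One model: x1=F, x2=T, x3=T, x4=F.)
Total: 0 + 1 = 1.

1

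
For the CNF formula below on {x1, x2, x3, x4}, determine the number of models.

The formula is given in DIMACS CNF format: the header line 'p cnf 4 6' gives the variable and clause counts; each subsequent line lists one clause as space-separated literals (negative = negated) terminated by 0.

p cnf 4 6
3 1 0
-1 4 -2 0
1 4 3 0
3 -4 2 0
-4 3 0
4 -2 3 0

8

There are 2^4 = 16 truth assignments over (x1, x2, x3, x4).
Split on x4. With x4 = True, the clauses containing x4 are satisfied and ¬x4 drops from the rest; 4 of the 2^3 = 8 assignments to the other variables satisfy what remains.
With x4 = False, by the same count on the reduced clause set, 4 assignments work.
Total: 4 + 4 = 8.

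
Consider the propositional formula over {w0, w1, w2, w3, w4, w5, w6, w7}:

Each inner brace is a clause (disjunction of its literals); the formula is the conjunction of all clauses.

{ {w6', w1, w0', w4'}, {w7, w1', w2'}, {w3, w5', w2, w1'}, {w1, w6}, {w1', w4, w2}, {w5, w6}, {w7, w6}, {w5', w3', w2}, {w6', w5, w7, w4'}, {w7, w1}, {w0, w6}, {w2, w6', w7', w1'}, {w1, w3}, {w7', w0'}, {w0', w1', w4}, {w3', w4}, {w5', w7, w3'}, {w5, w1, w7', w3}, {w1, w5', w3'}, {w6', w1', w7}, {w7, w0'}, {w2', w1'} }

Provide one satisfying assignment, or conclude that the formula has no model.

w0: 0,  w1: 0,  w2: 0,  w3: 1,  w4: 1,  w5: 0,  w6: 1,  w7: 1

Suppose w1 = 0.
From the singleton clause (w6), w6 = 1.
From the singleton clause (w7), w7 = 1.
From the singleton clause (w3), w3 = 1.
From the singleton clause (w0'), w0 = 0.
From the singleton clause (w4), w4 = 1.
From the singleton clause (w5'), w5 = 0.
All clauses hold; w2 can take either value.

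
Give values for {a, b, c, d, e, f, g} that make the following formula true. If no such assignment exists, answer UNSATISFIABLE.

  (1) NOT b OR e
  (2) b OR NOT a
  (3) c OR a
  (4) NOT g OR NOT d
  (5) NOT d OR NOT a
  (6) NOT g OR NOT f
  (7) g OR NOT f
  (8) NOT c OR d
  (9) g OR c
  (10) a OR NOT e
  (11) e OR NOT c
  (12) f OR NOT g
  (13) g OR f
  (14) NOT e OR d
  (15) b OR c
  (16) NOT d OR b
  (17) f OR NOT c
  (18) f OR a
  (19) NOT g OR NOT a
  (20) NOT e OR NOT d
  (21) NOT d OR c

UNSATISFIABLE

Branch on b: set b = false.
From the singleton clause (NOT a), a = false.
From the singleton clause (c), c = true.
From the singleton clause (d), d = true.
Now (NOT d) is unsatisfied and unit — conflict.
Backtrack on b: now try b = true.
From the singleton clause (e), e = true.
From the singleton clause (a), a = true.
From the singleton clause (NOT d), d = false.
Now (d) is unsatisfied and unit — conflict.
Either choice for b ends in contradiction.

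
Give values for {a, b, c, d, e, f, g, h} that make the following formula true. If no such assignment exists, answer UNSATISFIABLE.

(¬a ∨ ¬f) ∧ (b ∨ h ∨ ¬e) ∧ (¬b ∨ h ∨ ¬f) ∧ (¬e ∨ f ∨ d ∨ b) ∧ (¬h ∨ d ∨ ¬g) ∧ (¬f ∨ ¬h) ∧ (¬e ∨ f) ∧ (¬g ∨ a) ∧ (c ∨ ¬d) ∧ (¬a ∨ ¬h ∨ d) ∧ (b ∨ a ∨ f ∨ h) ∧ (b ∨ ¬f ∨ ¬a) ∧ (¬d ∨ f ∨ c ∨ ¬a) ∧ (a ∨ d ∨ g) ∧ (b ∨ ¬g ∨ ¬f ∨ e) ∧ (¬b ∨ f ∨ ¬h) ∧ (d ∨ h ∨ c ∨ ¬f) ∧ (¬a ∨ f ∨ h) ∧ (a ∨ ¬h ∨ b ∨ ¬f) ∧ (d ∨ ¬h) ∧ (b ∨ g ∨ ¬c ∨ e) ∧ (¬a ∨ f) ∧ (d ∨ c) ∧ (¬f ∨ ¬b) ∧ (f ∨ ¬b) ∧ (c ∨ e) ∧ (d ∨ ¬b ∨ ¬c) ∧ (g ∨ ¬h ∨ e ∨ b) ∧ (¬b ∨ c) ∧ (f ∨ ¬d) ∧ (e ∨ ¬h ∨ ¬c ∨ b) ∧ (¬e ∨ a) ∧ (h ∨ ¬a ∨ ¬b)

UNSATISFIABLE

Case a = False:
From the singleton clause (¬g), g = False.
From the singleton clause (d), d = True.
From the singleton clause (c), c = True.
From the singleton clause (f), f = True.
From the singleton clause (¬h), h = False.
From the singleton clause (¬b), b = False.
From the singleton clause (¬e), e = False.
That conflicts with the unit clause (e).
So a must be the other value — set a = True.
From the singleton clause (¬f), f = False.
That conflicts with the unit clause (f).
Neither a = True nor a = False works.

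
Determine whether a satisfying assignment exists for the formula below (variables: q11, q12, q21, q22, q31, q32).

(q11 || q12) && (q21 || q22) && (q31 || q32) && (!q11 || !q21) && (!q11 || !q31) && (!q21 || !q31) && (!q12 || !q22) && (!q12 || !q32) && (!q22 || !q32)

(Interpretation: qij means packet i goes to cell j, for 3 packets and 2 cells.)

Branch on q11: set q11 = true.
Unit clause (!q21) forces q21 = false.
Unit clause (q22) forces q22 = true.
Unit clause (!q31) forces q31 = false.
Unit clause (q32) forces q32 = true.
Now (!q32) is unsatisfied and unit — conflict.
Backtrack on q11: now try q11 = false.
Unit clause (q12) forces q12 = true.
Unit clause (!q22) forces q22 = false.
Unit clause (q21) forces q21 = true.
Unit clause (!q31) forces q31 = false.
Unit clause (q32) forces q32 = true.
Now (!q32) is unsatisfied and unit — conflict.
Either choice for q11 ends in contradiction.
No assignment satisfies every clause.

Unsatisfiable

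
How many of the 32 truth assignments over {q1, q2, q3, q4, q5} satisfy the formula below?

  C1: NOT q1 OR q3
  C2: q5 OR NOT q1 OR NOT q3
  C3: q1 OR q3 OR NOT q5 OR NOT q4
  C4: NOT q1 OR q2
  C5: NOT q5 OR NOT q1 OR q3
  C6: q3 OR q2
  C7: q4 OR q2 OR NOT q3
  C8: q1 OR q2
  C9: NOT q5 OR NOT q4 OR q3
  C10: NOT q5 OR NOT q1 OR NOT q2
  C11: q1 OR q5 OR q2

There are 2^5 = 32 truth assignments over (q1, q2, q3, q4, q5).
Split on q3. With q3 = true, the clauses containing q3 are satisfied and NOT q3 drops from the rest; 4 of the 2^4 = 16 assignments to the other variables satisfy what remains.
With q3 = false, by the same count on the reduced clause set, 3 assignments work.
(One model: q1=F, q2=T, q3=F, q4=F, q5=F.)
Total: 4 + 3 = 7.

7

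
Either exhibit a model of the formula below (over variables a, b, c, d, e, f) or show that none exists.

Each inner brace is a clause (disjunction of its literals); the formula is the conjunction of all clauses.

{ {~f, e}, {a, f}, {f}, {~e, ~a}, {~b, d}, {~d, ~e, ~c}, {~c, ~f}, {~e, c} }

From the singleton clause (f), f = 1.
From the singleton clause (e), e = 1.
From the singleton clause (~a), a = 0.
From the singleton clause (~c), c = 0.
Now (c) is unsatisfied and unit — conflict.

UNSATISFIABLE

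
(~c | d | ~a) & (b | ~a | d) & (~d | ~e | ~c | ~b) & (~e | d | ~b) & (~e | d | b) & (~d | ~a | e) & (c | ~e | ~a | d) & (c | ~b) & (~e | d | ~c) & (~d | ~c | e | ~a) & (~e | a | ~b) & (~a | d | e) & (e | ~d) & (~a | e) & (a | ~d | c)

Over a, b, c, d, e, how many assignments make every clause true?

6

There are 2^5 = 32 truth assignments over (a, b, c, d, e).
Split on c. With c = 1, the clauses containing c are satisfied and ~c drops from the rest; 4 of the 2^4 = 16 assignments to the other variables satisfy what remains.
With c = 0, by the same count on the reduced clause set, 2 assignments work.
Total: 4 + 2 = 6.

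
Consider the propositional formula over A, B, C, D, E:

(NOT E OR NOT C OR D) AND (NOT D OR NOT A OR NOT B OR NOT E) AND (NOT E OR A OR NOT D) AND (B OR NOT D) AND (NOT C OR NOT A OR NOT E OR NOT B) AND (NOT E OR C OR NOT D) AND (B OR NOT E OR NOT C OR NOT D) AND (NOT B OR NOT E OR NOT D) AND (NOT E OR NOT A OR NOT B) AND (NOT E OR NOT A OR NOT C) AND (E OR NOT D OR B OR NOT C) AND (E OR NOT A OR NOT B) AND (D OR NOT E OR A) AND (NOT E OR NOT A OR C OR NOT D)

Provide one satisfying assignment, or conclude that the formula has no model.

Branch on B: set B = true.
Branch on E: set E = false.
The clause (NOT A) is unit, so A = false.
All clauses hold; C, D can take either value.

A=false, B=true, C=false, D=true, E=false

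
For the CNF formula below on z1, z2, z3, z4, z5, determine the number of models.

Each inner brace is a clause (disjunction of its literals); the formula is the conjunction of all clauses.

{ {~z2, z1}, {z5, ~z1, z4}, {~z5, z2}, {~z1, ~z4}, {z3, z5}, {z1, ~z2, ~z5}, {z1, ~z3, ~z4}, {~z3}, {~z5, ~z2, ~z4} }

1

There are 2^5 = 32 truth assignments over (z1, z2, z3, z4, z5).
Split on z5. With z5 = 1, the clauses containing z5 are satisfied and ~z5 drops from the rest; 1 of the 2^4 = 16 assignments to the other variables satisfy what remains.
With z5 = 0, by the same count on the reduced clause set, 0 assignments work.
(One model: z1=T, z2=T, z3=F, z4=F, z5=T.)
Total: 1 + 0 = 1.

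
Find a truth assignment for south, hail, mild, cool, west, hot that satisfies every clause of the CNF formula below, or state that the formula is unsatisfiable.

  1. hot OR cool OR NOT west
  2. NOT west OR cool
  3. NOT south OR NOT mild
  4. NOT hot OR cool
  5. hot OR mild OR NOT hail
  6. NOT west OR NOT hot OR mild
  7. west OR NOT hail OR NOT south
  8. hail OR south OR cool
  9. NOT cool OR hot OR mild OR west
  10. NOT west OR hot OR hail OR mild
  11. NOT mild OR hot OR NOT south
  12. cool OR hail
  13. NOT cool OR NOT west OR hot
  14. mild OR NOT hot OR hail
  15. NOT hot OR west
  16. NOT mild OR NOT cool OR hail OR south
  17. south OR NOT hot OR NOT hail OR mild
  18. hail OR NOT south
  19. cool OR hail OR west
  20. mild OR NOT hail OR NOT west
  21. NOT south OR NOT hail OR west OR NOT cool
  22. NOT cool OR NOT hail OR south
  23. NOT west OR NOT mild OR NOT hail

Branch on west: set west = false.
The clause (NOT hot) is unit, so hot = false.
Branch on south: set south = false.
Branch on mild: set mild = true.
Branch on hail: set hail = true.
The clause (NOT cool) is unit, so cool = false.
Every clause now holds.

south: false,  hail: true,  mild: true,  cool: false,  west: false,  hot: false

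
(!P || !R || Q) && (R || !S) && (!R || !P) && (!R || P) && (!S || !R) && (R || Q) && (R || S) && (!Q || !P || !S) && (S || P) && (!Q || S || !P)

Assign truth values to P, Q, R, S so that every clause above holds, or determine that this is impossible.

UNSATISFIABLE

Suppose R = true.
Unit clause (!P) forces P = false.
That conflicts with the unit clause (P).
Backtrack on R: now try R = false.
Unit clause (!S) forces S = false.
That conflicts with the unit clause (S).
Neither R = true nor R = false works.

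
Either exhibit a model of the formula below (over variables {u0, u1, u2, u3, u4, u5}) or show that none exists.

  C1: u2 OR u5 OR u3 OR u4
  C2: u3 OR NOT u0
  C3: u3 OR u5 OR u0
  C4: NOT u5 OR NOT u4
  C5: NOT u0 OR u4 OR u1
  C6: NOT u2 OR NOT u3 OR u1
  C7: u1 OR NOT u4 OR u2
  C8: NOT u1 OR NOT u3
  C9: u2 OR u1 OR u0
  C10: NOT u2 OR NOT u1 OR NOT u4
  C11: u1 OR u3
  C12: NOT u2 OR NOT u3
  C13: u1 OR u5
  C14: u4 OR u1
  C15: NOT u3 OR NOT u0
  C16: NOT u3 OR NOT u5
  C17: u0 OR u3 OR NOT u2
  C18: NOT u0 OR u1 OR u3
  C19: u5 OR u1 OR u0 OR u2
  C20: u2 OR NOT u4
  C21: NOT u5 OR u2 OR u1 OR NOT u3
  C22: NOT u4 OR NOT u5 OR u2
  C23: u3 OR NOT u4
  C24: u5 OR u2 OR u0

u0=false,  u1=true,  u2=false,  u3=false,  u4=false,  u5=true

Try u3 = false.
The clause (NOT u0) is unit, so u0 = false.
The clause (u5) is unit, so u5 = true.
The clause (NOT u4) is unit, so u4 = false.
The clause (u1) is unit, so u1 = true.
The clause (NOT u2) is unit, so u2 = false.
This assignment satisfies each clause.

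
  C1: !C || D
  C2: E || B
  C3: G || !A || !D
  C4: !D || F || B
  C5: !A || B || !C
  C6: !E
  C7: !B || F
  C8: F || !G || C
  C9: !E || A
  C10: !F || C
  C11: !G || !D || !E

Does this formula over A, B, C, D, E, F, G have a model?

(!E) alone gives E = false.
(B) alone gives B = true.
(F) alone gives F = true.
(C) alone gives C = true.
(D) alone gives D = true.
Suppose G = false.
(!A) alone gives A = false.
Every clause now holds.
A satisfying assignment: A: false,  B: true,  C: true,  D: true,  E: false,  F: true,  G: false.

Yes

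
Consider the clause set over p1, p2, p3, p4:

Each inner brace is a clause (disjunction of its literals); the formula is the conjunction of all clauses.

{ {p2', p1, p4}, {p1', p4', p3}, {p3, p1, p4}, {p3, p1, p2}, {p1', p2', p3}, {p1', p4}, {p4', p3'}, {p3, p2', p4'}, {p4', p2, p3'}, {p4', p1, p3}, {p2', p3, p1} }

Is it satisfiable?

Satisfiable

Suppose p1 = 0.
Suppose p2 = 0.
From the singleton clause (p3), p3 = 1.
From the singleton clause (p4'), p4 = 0.
All clauses are satisfied.
A satisfying assignment: p1: 0, p2: 0, p3: 1, p4: 0.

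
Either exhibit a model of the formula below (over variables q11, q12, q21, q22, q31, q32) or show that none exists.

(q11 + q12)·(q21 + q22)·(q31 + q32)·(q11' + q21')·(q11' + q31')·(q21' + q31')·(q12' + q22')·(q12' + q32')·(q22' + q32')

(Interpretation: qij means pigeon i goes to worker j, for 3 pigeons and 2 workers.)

Suppose q11 = 1.
(q21') alone gives q21 = 0.
(q22) alone gives q22 = 1.
(q31') alone gives q31 = 0.
(q32) alone gives q32 = 1.
Now (q32') is unsatisfied and unit — conflict.
Undo q11 and try q11 = 0.
(q12) alone gives q12 = 1.
(q22') alone gives q22 = 0.
(q21) alone gives q21 = 1.
(q31') alone gives q31 = 0.
(q32) alone gives q32 = 1.
Now (q32') is unsatisfied and unit — conflict.
Neither q11 = 1 nor q11 = 0 works.

UNSATISFIABLE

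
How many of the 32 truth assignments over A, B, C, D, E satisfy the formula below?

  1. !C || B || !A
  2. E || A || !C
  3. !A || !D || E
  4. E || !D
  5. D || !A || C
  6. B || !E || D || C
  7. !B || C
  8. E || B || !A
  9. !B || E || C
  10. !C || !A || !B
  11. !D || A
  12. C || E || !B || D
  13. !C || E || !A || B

There are 2^5 = 32 truth assignments over (A, B, C, D, E).
Split on A. With A = true, the clauses containing A are satisfied and !A drops from the rest; 1 of the 2^4 = 16 assignments to the other variables satisfy what remains.
With A = false, by the same count on the reduced clause set, 3 assignments work.
(One model: A=F, B=F, C=F, D=F, E=F.)
Total: 1 + 3 = 4.

4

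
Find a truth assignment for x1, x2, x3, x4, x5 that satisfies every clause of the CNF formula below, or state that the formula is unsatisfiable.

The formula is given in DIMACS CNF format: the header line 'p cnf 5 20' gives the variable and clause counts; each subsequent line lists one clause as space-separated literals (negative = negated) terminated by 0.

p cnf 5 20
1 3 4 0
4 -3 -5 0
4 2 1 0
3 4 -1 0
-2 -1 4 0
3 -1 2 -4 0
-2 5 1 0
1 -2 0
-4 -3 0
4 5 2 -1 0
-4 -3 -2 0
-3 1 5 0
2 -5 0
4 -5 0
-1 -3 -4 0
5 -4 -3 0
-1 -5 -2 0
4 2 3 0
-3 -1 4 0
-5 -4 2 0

Branch on x1: set x1 = False.
From the singleton clause (¬x2), x2 = False.
From the singleton clause (x4), x4 = True.
From the singleton clause (¬x3), x3 = False.
From the singleton clause (¬x5), x5 = False.
This assignment satisfies each clause.

x1: False,  x2: False,  x3: False,  x4: True,  x5: False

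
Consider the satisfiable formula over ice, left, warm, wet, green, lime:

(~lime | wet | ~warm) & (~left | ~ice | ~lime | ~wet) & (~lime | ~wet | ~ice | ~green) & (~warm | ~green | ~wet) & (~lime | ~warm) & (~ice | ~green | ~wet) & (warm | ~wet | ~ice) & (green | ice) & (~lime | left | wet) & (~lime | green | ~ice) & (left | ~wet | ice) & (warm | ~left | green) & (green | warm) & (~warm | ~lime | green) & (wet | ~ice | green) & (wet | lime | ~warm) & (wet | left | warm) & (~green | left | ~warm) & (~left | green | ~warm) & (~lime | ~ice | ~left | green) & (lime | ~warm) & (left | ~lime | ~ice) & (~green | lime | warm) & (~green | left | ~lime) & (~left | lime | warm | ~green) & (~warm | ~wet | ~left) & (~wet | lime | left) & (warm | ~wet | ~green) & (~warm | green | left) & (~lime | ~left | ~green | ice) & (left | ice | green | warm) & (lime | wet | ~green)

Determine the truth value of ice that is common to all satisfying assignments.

True

Suppose ice = 0.
The clause (green) is unit, so green = 1.
Case warm = 0:
The clause (lime) is unit, so lime = 1.
The clause (left) is unit, so left = 1.
That conflicts with the unit clause (~left).
Undo warm and try warm = 1.
The clause (~wet) is unit, so wet = 0.
The clause (~lime) is unit, so lime = 0.
That conflicts with the unit clause (lime).
Both values of warm lead to a conflict.
So every satisfying assignment has ice = True.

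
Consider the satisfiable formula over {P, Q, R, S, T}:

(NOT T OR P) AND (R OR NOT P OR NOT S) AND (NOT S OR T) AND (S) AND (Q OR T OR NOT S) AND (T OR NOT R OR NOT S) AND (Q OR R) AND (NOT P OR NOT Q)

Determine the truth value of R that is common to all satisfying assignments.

Suppose R = false.
(S) alone gives S = true.
(NOT P) alone gives P = false.
(NOT T) alone gives T = false.
But (T) is also a unit clause — contradiction.
So every satisfying assignment has R = True.

True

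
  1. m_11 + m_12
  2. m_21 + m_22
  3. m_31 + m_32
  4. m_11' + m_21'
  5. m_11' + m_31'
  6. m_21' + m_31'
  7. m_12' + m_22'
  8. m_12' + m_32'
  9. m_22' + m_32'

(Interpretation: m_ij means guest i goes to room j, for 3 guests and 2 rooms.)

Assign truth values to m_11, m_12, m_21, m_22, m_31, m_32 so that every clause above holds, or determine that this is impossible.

UNSATISFIABLE

Branch on m_11: set m_11 = 1.
The clause (m_21') is unit, so m_21 = 0.
The clause (m_22) is unit, so m_22 = 1.
The clause (m_31') is unit, so m_31 = 0.
The clause (m_32) is unit, so m_32 = 1.
But (m_32') is also a unit clause — contradiction.
So m_11 must be the other value — set m_11 = 0.
The clause (m_12) is unit, so m_12 = 1.
The clause (m_22') is unit, so m_22 = 0.
The clause (m_21) is unit, so m_21 = 1.
The clause (m_31') is unit, so m_31 = 0.
The clause (m_32) is unit, so m_32 = 1.
But (m_32') is also a unit clause — contradiction.
Neither m_11 = 1 nor m_11 = 0 works.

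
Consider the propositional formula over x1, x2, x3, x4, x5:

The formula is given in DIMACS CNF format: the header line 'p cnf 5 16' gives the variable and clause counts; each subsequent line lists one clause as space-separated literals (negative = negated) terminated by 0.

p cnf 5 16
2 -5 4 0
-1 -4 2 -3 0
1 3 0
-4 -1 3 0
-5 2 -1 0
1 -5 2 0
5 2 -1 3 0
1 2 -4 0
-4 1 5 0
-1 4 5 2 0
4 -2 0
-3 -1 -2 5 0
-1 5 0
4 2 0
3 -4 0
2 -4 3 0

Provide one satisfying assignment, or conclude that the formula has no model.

Suppose x1 = False.
Unit clause (x3) forces x3 = True.
Suppose x5 = True.
Unit clause (x2) forces x2 = True.
Unit clause (x4) forces x4 = True.
This assignment satisfies each clause.

x1: False, x2: True, x3: True, x4: True, x5: True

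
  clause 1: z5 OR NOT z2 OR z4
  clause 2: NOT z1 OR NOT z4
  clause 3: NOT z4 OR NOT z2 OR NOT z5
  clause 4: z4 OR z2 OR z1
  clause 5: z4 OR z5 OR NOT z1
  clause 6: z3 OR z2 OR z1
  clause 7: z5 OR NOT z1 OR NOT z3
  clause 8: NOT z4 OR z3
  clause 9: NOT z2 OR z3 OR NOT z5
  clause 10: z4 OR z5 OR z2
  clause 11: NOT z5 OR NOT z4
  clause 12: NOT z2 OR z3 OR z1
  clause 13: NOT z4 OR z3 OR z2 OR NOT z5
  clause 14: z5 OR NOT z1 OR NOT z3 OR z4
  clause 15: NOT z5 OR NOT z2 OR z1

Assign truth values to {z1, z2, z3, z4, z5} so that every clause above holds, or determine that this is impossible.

z1=false,  z2=true,  z3=true,  z4=true,  z5=false

Branch on z1: set z1 = false.
Branch on z4: set z4 = true.
The clause (z3) is unit, so z3 = true.
The clause (NOT z5) is unit, so z5 = false.
All clauses hold; z2 can take either value.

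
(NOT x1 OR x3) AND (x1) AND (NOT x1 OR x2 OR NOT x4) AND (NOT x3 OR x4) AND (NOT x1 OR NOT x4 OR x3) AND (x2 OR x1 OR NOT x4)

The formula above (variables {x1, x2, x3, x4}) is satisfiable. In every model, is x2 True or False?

True

Suppose x2 = false.
(x1) alone gives x1 = true.
(x3) alone gives x3 = true.
(NOT x4) alone gives x4 = false.
Now (x4) is unsatisfied and unit — conflict.
So every satisfying assignment has x2 = True.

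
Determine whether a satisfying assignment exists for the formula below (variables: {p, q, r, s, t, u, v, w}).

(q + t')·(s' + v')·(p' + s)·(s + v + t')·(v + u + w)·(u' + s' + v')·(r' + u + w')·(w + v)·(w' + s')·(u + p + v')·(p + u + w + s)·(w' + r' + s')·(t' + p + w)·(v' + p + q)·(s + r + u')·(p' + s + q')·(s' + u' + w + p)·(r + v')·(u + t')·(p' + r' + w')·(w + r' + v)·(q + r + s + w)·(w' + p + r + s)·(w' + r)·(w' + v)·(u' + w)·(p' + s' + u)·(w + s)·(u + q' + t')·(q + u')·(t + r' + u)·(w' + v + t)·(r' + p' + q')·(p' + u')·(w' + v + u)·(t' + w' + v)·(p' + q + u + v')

Yes

Branch on q: set q = 1.
Branch on s: set s = 0.
Unit clause (p') forces p = 0.
Unit clause (w) forces w = 1.
Unit clause (r) forces r = 1.
Unit clause (u) forces u = 1.
Unit clause (v) forces v = 1.
No clause remains; t is free.
A satisfying assignment: p ↦ 0; q ↦ 1; r ↦ 1; s ↦ 0; t ↦ 1; u ↦ 1; v ↦ 1; w ↦ 1.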